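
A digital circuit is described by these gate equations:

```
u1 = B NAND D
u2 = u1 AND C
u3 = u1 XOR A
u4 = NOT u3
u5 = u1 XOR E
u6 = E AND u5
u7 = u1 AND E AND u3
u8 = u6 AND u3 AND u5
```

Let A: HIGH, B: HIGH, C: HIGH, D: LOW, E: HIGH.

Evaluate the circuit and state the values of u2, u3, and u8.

u1 = B NAND D = HIGH NAND LOW = HIGH
u2 = u1 AND C = HIGH AND HIGH = HIGH
u3 = u1 XOR A = HIGH XOR HIGH = LOW
u5 = u1 XOR E = HIGH XOR HIGH = LOW
u6 = E AND u5 = HIGH AND LOW = LOW
u8 = u6 AND u3 AND u5 = LOW AND LOW AND LOW = LOW

u2 = HIGH, u3 = LOW, u8 = LOW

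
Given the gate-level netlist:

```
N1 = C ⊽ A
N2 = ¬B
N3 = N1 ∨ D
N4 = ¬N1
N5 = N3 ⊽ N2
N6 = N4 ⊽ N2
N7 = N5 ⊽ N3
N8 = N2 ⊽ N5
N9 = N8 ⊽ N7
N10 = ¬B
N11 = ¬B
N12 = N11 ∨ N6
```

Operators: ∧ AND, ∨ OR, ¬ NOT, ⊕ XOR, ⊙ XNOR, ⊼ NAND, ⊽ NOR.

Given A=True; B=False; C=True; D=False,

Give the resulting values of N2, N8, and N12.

N1 = C NOR A = True NOR True = False
N2 = NOT B = NOT False = True
N3 = N1 OR D = False OR False = False
N4 = NOT N1 = NOT False = True
N5 = N3 NOR N2 = False NOR True = False
N6 = N4 NOR N2 = True NOR True = False
N8 = N2 NOR N5 = True NOR False = False
N11 = NOT B = NOT False = True
N12 = N11 OR N6 = True OR False = True

N2 = True  N8 = False  N12 = True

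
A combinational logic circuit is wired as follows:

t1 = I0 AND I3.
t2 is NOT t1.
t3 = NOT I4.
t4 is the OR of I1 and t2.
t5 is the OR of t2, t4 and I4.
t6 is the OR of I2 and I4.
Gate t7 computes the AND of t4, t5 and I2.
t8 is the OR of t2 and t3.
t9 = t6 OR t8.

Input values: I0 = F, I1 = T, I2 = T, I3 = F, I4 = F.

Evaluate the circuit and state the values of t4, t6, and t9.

t4 = T, t6 = T, t9 = T

t1 = I0 AND I3 = F AND F = F
t2 = NOT t1 = NOT F = T
t3 = NOT I4 = NOT F = T
t4 = I1 OR t2 = T OR T = T
t6 = I2 OR I4 = T OR F = T
t8 = t2 OR t3 = T OR T = T
t9 = t6 OR t8 = T OR T = T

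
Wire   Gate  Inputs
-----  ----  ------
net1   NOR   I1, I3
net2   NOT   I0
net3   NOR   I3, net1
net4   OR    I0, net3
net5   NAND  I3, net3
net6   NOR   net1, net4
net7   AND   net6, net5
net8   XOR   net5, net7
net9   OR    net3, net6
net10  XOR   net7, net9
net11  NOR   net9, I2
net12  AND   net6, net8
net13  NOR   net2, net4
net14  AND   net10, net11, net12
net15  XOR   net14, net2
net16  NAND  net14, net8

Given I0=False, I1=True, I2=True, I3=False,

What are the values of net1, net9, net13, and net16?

net1 = False  net9 = True  net13 = False  net16 = True

net1 = I1 NOR I3 = True NOR False = False
net2 = NOT I0 = NOT False = True
net3 = I3 NOR net1 = False NOR False = True
net4 = I0 OR net3 = False OR True = True
net5 = I3 NAND net3 = False NAND True = True
net6 = net1 NOR net4 = False NOR True = False
net7 = net6 AND net5 = False AND True = False
net8 = net5 XOR net7 = True XOR False = True
net9 = net3 OR net6 = True OR False = True
net10 = net7 XOR net9 = False XOR True = True
net11 = net9 NOR I2 = True NOR True = False
net12 = net6 AND net8 = False AND True = False
net13 = net2 NOR net4 = True NOR True = False
net14 = net10 AND net11 AND net12 = True AND False AND False = False
net16 = net14 NAND net8 = False NAND True = True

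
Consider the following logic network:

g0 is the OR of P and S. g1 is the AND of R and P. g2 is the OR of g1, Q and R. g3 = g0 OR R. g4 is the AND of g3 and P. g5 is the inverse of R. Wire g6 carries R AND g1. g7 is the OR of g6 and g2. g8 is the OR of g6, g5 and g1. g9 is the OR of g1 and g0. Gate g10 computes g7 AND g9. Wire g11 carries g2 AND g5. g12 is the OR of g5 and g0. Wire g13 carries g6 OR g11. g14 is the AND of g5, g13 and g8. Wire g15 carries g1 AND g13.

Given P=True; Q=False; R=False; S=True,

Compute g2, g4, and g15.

g0 = P OR S = True OR True = True
g1 = R AND P = False AND True = False
g2 = g1 OR Q OR R = False OR False OR False = False
g3 = g0 OR R = True OR False = True
g4 = g3 AND P = True AND True = True
g5 = NOT R = NOT False = True
g6 = R AND g1 = False AND False = False
g11 = g2 AND g5 = False AND True = False
g13 = g6 OR g11 = False OR False = False
g15 = g1 AND g13 = False AND False = False

g2 = False  g4 = True  g15 = False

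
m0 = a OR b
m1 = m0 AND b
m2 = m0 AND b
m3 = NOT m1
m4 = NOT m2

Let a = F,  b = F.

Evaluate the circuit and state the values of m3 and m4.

m0 = a OR b = F OR F = F
m1 = m0 AND b = F AND F = F
m2 = m0 AND b = F AND F = F
m3 = NOT m1 = NOT F = T
m4 = NOT m2 = NOT F = T

m3 = T, m4 = T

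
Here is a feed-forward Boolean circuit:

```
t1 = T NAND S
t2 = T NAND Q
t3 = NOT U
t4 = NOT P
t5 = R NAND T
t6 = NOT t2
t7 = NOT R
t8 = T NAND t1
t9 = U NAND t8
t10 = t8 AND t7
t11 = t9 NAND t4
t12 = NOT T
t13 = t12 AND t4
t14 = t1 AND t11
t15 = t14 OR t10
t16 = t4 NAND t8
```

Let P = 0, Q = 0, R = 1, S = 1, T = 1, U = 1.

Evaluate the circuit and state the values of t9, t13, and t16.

t9 = 0, t13 = 0, t16 = 0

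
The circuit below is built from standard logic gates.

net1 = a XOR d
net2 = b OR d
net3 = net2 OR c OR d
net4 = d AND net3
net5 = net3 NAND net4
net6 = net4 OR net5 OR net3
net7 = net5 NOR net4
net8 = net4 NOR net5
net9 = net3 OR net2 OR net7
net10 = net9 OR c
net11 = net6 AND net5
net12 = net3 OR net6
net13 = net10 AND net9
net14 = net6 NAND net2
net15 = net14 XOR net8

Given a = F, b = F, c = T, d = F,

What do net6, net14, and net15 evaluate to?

net6 = T  net14 = T  net15 = T

net2 = b OR d = F OR F = F
net3 = net2 OR c OR d = F OR T OR F = T
net4 = d AND net3 = F AND T = F
net5 = net3 NAND net4 = T NAND F = T
net6 = net4 OR net5 OR net3 = F OR T OR T = T
net8 = net4 NOR net5 = F NOR T = F
net14 = net6 NAND net2 = T NAND F = T
net15 = net14 XOR net8 = T XOR F = T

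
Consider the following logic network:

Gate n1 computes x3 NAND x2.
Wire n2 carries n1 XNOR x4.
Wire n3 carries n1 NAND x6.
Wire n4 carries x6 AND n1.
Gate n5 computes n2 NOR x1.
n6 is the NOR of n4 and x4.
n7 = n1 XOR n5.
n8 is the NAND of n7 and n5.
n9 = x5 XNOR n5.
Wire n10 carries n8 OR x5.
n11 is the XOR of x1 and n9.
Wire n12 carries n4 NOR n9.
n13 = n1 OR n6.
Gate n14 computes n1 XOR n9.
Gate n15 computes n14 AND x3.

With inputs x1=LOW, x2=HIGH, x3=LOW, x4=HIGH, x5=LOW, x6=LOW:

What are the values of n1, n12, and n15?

n1 = HIGH  n12 = LOW  n15 = LOW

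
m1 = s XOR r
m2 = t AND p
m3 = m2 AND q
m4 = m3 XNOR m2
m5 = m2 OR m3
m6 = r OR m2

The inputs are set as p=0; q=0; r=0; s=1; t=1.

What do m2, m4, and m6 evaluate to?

m2 = 0  m4 = 1  m6 = 0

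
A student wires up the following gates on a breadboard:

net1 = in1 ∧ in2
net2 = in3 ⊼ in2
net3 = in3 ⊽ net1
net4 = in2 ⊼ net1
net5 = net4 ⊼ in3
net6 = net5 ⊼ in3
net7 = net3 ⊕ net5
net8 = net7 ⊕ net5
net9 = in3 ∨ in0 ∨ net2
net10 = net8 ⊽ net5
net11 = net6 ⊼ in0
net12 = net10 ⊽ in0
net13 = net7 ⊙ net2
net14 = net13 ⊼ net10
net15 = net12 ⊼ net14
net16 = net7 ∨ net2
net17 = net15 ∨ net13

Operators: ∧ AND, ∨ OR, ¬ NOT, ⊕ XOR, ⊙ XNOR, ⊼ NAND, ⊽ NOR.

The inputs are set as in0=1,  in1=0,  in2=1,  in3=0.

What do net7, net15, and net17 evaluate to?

net1 = in1 AND in2 = 0 AND 1 = 0
net2 = in3 NAND in2 = 0 NAND 1 = 1
net3 = in3 NOR net1 = 0 NOR 0 = 1
net4 = in2 NAND net1 = 1 NAND 0 = 1
net5 = net4 NAND in3 = 1 NAND 0 = 1
net7 = net3 XOR net5 = 1 XOR 1 = 0
net8 = net7 XOR net5 = 0 XOR 1 = 1
net10 = net8 NOR net5 = 1 NOR 1 = 0
net12 = net10 NOR in0 = 0 NOR 1 = 0
net13 = net7 XNOR net2 = 0 XNOR 1 = 0
net14 = net13 NAND net10 = 0 NAND 0 = 1
net15 = net12 NAND net14 = 0 NAND 1 = 1
net17 = net15 OR net13 = 1 OR 0 = 1

net7 = 0, net15 = 1, net17 = 1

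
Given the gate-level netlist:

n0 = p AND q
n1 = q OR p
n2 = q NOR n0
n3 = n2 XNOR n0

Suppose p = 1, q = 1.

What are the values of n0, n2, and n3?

n0 = 1; n2 = 0; n3 = 0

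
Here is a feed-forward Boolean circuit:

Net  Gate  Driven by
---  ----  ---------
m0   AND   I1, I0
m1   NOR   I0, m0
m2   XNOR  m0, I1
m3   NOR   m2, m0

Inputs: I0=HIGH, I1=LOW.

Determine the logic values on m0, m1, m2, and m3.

m0 = I1 AND I0 = LOW AND HIGH = LOW
m1 = I0 NOR m0 = HIGH NOR LOW = LOW
m2 = m0 XNOR I1 = LOW XNOR LOW = HIGH
m3 = m2 NOR m0 = HIGH NOR LOW = LOW

m0 = LOW, m1 = LOW, m2 = HIGH, m3 = LOW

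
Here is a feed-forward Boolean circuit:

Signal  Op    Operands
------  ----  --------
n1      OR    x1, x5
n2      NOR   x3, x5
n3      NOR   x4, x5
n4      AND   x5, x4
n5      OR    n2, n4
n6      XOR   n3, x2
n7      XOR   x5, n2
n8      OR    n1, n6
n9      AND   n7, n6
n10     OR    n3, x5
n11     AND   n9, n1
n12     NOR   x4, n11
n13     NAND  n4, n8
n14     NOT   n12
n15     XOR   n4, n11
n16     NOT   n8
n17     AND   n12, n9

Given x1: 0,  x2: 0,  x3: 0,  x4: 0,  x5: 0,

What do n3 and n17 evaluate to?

n3 = 1; n17 = 1

n1 = x1 OR x5 = 0 OR 0 = 0
n2 = x3 NOR x5 = 0 NOR 0 = 1
n3 = x4 NOR x5 = 0 NOR 0 = 1
n6 = n3 XOR x2 = 1 XOR 0 = 1
n7 = x5 XOR n2 = 0 XOR 1 = 1
n9 = n7 AND n6 = 1 AND 1 = 1
n11 = n9 AND n1 = 1 AND 0 = 0
n12 = x4 NOR n11 = 0 NOR 0 = 1
n17 = n12 AND n9 = 1 AND 1 = 1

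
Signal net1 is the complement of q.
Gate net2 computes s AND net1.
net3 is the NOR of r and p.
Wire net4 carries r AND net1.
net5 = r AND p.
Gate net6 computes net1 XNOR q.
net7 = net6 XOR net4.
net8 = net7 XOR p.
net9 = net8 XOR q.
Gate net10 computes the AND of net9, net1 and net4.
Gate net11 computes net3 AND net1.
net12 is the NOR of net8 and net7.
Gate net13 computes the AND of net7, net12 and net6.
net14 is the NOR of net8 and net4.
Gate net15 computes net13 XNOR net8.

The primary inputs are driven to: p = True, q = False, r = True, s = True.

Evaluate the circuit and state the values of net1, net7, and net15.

net1 = True; net7 = True; net15 = True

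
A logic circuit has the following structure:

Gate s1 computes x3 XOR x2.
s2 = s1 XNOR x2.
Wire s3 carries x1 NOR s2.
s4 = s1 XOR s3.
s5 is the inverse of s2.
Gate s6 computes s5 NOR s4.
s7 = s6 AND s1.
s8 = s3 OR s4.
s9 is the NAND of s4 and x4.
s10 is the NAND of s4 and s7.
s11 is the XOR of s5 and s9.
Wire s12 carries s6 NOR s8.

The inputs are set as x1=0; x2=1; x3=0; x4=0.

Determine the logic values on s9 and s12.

s9 = 1; s12 = 0

s1 = x3 XOR x2 = 0 XOR 1 = 1
s2 = s1 XNOR x2 = 1 XNOR 1 = 1
s3 = x1 NOR s2 = 0 NOR 1 = 0
s4 = s1 XOR s3 = 1 XOR 0 = 1
s5 = NOT s2 = NOT 1 = 0
s6 = s5 NOR s4 = 0 NOR 1 = 0
s8 = s3 OR s4 = 0 OR 1 = 1
s9 = s4 NAND x4 = 1 NAND 0 = 1
s12 = s6 NOR s8 = 0 NOR 1 = 0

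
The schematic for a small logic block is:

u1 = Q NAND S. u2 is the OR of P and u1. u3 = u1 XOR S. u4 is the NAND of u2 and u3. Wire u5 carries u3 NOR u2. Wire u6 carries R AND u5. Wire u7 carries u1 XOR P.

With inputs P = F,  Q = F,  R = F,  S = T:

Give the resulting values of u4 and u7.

u1 = Q NAND S = F NAND T = T
u2 = P OR u1 = F OR T = T
u3 = u1 XOR S = T XOR T = F
u4 = u2 NAND u3 = T NAND F = T
u7 = u1 XOR P = T XOR F = T

u4 = T, u7 = T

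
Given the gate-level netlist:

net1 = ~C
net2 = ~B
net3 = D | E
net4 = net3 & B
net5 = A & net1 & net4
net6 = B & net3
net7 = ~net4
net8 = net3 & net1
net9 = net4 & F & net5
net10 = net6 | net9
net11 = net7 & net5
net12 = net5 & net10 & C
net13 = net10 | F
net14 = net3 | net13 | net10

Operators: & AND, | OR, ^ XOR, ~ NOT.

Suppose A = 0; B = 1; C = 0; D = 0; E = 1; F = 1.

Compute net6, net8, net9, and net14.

net6 = 1, net8 = 1, net9 = 0, net14 = 1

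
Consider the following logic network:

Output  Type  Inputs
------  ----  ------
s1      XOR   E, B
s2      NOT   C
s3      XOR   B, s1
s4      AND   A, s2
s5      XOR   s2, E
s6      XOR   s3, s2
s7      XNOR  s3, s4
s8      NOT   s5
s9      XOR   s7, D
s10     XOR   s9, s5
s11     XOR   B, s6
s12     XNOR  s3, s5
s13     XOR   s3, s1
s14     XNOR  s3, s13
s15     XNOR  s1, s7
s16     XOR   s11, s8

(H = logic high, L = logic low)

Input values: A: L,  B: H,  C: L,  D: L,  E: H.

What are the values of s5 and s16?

s1 = E XOR B = H XOR H = L
s2 = NOT C = NOT L = H
s3 = B XOR s1 = H XOR L = H
s5 = s2 XOR E = H XOR H = L
s6 = s3 XOR s2 = H XOR H = L
s8 = NOT s5 = NOT L = H
s11 = B XOR s6 = H XOR L = H
s16 = s11 XOR s8 = H XOR H = L

s5 = L, s16 = L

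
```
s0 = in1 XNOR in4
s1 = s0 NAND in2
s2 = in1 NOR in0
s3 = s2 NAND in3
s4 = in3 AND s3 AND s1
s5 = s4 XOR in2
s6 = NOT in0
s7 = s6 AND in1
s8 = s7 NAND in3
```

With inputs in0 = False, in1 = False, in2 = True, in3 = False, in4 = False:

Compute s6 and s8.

s6 = NOT in0 = NOT False = True
s7 = s6 AND in1 = True AND False = False
s8 = s7 NAND in3 = False NAND False = True

s6 = True, s8 = True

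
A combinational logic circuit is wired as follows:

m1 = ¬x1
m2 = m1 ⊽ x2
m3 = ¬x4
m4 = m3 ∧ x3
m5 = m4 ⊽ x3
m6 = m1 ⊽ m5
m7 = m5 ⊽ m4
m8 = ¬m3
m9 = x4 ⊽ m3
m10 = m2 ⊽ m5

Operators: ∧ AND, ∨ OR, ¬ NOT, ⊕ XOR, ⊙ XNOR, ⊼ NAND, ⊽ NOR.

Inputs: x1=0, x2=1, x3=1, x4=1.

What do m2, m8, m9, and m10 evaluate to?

m2 = 0, m8 = 1, m9 = 0, m10 = 1

m1 = NOT x1 = NOT 0 = 1
m2 = m1 NOR x2 = 1 NOR 1 = 0
m3 = NOT x4 = NOT 1 = 0
m4 = m3 AND x3 = 0 AND 1 = 0
m5 = m4 NOR x3 = 0 NOR 1 = 0
m8 = NOT m3 = NOT 0 = 1
m9 = x4 NOR m3 = 1 NOR 0 = 0
m10 = m2 NOR m5 = 0 NOR 0 = 1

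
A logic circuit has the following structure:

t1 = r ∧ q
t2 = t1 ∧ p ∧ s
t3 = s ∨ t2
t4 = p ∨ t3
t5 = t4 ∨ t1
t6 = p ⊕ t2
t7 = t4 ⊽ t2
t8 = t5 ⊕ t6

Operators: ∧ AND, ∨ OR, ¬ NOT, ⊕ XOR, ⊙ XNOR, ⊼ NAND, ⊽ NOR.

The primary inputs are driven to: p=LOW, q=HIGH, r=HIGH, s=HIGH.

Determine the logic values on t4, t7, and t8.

t4 = HIGH, t7 = LOW, t8 = HIGH

t1 = r AND q = HIGH AND HIGH = HIGH
t2 = t1 AND p AND s = HIGH AND LOW AND HIGH = LOW
t3 = s OR t2 = HIGH OR LOW = HIGH
t4 = p OR t3 = LOW OR HIGH = HIGH
t5 = t4 OR t1 = HIGH OR HIGH = HIGH
t6 = p XOR t2 = LOW XOR LOW = LOW
t7 = t4 NOR t2 = HIGH NOR LOW = LOW
t8 = t5 XOR t6 = HIGH XOR LOW = HIGH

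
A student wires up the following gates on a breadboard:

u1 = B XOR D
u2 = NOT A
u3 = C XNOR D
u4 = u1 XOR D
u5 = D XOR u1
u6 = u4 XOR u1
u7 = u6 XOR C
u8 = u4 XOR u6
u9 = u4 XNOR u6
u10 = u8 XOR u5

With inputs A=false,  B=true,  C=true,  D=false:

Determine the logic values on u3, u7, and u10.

u3 = false  u7 = true  u10 = false

u1 = B XOR D = true XOR false = true
u3 = C XNOR D = true XNOR false = false
u4 = u1 XOR D = true XOR false = true
u5 = D XOR u1 = false XOR true = true
u6 = u4 XOR u1 = true XOR true = false
u7 = u6 XOR C = false XOR true = true
u8 = u4 XOR u6 = true XOR false = true
u10 = u8 XOR u5 = true XOR true = false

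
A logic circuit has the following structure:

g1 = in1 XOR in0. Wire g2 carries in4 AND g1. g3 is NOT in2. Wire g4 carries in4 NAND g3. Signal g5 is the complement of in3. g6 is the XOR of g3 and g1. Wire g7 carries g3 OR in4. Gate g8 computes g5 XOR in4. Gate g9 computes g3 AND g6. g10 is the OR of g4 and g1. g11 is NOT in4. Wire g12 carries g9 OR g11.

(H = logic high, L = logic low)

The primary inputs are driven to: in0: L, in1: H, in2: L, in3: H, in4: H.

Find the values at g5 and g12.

g1 = in1 XOR in0 = H XOR L = H
g3 = NOT in2 = NOT L = H
g5 = NOT in3 = NOT H = L
g6 = g3 XOR g1 = H XOR H = L
g9 = g3 AND g6 = H AND L = L
g11 = NOT in4 = NOT H = L
g12 = g9 OR g11 = L OR L = L

g5 = L  g12 = L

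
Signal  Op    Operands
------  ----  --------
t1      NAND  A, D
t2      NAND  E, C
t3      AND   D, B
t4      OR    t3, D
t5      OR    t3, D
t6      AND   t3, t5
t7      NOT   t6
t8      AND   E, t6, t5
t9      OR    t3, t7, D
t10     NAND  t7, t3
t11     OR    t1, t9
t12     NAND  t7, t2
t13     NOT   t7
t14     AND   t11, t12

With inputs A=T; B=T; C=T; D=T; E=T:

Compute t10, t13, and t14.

t10 = T, t13 = T, t14 = T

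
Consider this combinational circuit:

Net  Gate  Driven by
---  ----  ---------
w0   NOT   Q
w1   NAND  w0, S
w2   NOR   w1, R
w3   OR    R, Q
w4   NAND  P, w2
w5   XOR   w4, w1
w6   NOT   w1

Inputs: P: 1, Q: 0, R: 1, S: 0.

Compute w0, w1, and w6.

w0 = NOT Q = NOT 0 = 1
w1 = w0 NAND S = 1 NAND 0 = 1
w6 = NOT w1 = NOT 1 = 0

w0 = 1  w1 = 1  w6 = 0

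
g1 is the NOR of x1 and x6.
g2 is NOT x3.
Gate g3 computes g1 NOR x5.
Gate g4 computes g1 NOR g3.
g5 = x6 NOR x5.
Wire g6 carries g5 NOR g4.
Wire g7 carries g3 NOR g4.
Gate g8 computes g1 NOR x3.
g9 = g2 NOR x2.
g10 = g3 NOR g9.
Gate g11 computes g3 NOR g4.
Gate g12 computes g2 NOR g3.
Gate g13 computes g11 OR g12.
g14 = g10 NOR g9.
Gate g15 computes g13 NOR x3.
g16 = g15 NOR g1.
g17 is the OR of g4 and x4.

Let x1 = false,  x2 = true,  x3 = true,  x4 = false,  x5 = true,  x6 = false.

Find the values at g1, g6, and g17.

g1 = x1 NOR x6 = false NOR false = true
g3 = g1 NOR x5 = true NOR true = false
g4 = g1 NOR g3 = true NOR false = false
g5 = x6 NOR x5 = false NOR true = false
g6 = g5 NOR g4 = false NOR false = true
g17 = g4 OR x4 = false OR false = false

g1 = true, g6 = true, g17 = false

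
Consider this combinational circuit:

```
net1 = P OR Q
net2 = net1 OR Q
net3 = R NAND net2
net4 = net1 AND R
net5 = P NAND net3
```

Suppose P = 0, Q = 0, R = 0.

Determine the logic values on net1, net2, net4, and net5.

net1 = P OR Q = 0 OR 0 = 0
net2 = net1 OR Q = 0 OR 0 = 0
net3 = R NAND net2 = 0 NAND 0 = 1
net4 = net1 AND R = 0 AND 0 = 0
net5 = P NAND net3 = 0 NAND 1 = 1

net1 = 0, net2 = 0, net4 = 0, net5 = 1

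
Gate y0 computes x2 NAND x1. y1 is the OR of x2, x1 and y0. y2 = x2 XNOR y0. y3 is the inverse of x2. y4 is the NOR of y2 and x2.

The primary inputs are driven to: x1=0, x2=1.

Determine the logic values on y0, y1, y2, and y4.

y0 = 1; y1 = 1; y2 = 1; y4 = 0

y0 = x2 NAND x1 = 1 NAND 0 = 1
y1 = x2 OR x1 OR y0 = 1 OR 0 OR 1 = 1
y2 = x2 XNOR y0 = 1 XNOR 1 = 1
y4 = y2 NOR x2 = 1 NOR 1 = 0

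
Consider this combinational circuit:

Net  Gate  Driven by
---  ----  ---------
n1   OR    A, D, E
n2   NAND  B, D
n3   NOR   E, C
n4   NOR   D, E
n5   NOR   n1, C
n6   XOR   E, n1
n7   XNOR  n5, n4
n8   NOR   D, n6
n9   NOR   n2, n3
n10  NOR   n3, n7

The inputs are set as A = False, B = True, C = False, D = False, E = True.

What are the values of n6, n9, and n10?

n1 = A OR D OR E = False OR False OR True = True
n2 = B NAND D = True NAND False = True
n3 = E NOR C = True NOR False = False
n4 = D NOR E = False NOR True = False
n5 = n1 NOR C = True NOR False = False
n6 = E XOR n1 = True XOR True = False
n7 = n5 XNOR n4 = False XNOR False = True
n9 = n2 NOR n3 = True NOR False = False
n10 = n3 NOR n7 = False NOR True = False

n6 = False  n9 = False  n10 = False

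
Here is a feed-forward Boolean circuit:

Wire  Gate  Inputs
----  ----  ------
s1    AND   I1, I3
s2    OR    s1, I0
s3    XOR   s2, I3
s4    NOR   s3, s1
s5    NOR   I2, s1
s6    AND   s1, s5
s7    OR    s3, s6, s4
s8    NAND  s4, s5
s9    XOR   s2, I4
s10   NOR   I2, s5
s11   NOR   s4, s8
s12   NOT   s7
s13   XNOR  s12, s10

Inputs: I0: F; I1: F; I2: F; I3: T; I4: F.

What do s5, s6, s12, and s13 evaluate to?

s5 = T, s6 = F, s12 = F, s13 = T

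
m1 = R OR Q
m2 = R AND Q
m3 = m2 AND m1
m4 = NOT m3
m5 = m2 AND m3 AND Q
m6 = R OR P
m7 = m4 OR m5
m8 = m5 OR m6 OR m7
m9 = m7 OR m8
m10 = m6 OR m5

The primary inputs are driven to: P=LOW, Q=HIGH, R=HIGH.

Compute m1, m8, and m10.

m1 = R OR Q = HIGH OR HIGH = HIGH
m2 = R AND Q = HIGH AND HIGH = HIGH
m3 = m2 AND m1 = HIGH AND HIGH = HIGH
m4 = NOT m3 = NOT HIGH = LOW
m5 = m2 AND m3 AND Q = HIGH AND HIGH AND HIGH = HIGH
m6 = R OR P = HIGH OR LOW = HIGH
m7 = m4 OR m5 = LOW OR HIGH = HIGH
m8 = m5 OR m6 OR m7 = HIGH OR HIGH OR HIGH = HIGH
m10 = m6 OR m5 = HIGH OR HIGH = HIGH

m1 = HIGH  m8 = HIGH  m10 = HIGH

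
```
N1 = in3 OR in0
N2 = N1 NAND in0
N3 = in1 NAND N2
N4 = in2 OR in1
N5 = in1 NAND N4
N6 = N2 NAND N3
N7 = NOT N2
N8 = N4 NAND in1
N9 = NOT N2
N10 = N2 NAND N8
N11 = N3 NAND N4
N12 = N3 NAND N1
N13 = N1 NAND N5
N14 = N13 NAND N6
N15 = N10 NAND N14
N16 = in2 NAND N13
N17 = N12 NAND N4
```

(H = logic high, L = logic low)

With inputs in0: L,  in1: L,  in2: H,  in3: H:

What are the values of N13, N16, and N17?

N13 = L  N16 = H  N17 = H

N1 = in3 OR in0 = H OR L = H
N2 = N1 NAND in0 = H NAND L = H
N3 = in1 NAND N2 = L NAND H = H
N4 = in2 OR in1 = H OR L = H
N5 = in1 NAND N4 = L NAND H = H
N12 = N3 NAND N1 = H NAND H = L
N13 = N1 NAND N5 = H NAND H = L
N16 = in2 NAND N13 = H NAND L = H
N17 = N12 NAND N4 = L NAND H = H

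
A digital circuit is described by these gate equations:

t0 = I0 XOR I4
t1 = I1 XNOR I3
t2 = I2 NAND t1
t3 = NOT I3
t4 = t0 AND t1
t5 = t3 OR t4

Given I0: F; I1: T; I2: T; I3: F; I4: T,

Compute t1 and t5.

t1 = F; t5 = T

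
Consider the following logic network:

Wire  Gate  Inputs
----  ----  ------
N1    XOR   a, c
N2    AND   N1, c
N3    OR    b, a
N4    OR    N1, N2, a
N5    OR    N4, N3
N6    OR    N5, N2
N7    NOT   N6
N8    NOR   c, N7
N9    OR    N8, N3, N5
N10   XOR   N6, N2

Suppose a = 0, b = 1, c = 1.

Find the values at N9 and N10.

N1 = a XOR c = 0 XOR 1 = 1
N2 = N1 AND c = 1 AND 1 = 1
N3 = b OR a = 1 OR 0 = 1
N4 = N1 OR N2 OR a = 1 OR 1 OR 0 = 1
N5 = N4 OR N3 = 1 OR 1 = 1
N6 = N5 OR N2 = 1 OR 1 = 1
N7 = NOT N6 = NOT 1 = 0
N8 = c NOR N7 = 1 NOR 0 = 0
N9 = N8 OR N3 OR N5 = 0 OR 1 OR 1 = 1
N10 = N6 XOR N2 = 1 XOR 1 = 0

N9 = 1; N10 = 0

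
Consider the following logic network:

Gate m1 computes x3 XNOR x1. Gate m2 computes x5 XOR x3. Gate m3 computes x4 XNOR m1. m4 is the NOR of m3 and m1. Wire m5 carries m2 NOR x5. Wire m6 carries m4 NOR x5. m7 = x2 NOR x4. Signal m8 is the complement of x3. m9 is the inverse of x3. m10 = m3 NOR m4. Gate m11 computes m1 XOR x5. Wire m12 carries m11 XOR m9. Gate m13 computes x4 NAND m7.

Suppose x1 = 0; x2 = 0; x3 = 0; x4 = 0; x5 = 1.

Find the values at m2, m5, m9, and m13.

m2 = 1  m5 = 0  m9 = 1  m13 = 1

m2 = x5 XOR x3 = 1 XOR 0 = 1
m5 = m2 NOR x5 = 1 NOR 1 = 0
m7 = x2 NOR x4 = 0 NOR 0 = 1
m9 = NOT x3 = NOT 0 = 1
m13 = x4 NAND m7 = 0 NAND 1 = 1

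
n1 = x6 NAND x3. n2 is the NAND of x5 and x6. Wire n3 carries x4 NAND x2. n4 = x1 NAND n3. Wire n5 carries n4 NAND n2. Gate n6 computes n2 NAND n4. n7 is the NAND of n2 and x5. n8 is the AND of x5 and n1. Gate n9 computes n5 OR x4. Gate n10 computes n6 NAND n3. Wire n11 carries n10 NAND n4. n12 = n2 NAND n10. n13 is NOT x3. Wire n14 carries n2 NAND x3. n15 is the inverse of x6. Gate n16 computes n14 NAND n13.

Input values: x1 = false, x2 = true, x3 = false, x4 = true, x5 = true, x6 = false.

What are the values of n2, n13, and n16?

n2 = x5 NAND x6 = true NAND false = true
n13 = NOT x3 = NOT false = true
n14 = n2 NAND x3 = true NAND false = true
n16 = n14 NAND n13 = true NAND true = false

n2 = true  n13 = true  n16 = false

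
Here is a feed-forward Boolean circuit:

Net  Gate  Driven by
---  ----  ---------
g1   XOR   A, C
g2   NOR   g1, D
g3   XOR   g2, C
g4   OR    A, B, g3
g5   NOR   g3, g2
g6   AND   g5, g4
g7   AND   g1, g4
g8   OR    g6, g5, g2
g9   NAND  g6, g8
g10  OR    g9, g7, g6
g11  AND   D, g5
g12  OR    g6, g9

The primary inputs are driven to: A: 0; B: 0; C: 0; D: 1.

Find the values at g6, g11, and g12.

g6 = 0  g11 = 1  g12 = 1

g1 = A XOR C = 0 XOR 0 = 0
g2 = g1 NOR D = 0 NOR 1 = 0
g3 = g2 XOR C = 0 XOR 0 = 0
g4 = A OR B OR g3 = 0 OR 0 OR 0 = 0
g5 = g3 NOR g2 = 0 NOR 0 = 1
g6 = g5 AND g4 = 1 AND 0 = 0
g8 = g6 OR g5 OR g2 = 0 OR 1 OR 0 = 1
g9 = g6 NAND g8 = 0 NAND 1 = 1
g11 = D AND g5 = 1 AND 1 = 1
g12 = g6 OR g9 = 0 OR 1 = 1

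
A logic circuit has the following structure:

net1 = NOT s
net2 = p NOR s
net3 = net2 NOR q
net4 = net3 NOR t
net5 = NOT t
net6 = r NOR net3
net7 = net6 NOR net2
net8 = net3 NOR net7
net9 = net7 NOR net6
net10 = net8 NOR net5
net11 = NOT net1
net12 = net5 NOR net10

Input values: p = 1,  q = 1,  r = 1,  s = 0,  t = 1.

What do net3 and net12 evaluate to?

net2 = p NOR s = 1 NOR 0 = 0
net3 = net2 NOR q = 0 NOR 1 = 0
net5 = NOT t = NOT 1 = 0
net6 = r NOR net3 = 1 NOR 0 = 0
net7 = net6 NOR net2 = 0 NOR 0 = 1
net8 = net3 NOR net7 = 0 NOR 1 = 0
net10 = net8 NOR net5 = 0 NOR 0 = 1
net12 = net5 NOR net10 = 0 NOR 1 = 0

net3 = 0; net12 = 0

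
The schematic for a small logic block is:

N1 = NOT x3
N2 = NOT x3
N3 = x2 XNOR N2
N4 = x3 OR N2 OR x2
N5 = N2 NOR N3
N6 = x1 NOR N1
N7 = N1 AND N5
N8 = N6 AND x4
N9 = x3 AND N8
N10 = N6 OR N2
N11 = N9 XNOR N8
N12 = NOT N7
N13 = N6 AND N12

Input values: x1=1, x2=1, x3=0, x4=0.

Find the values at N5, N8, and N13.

N5 = 0, N8 = 0, N13 = 0

N1 = NOT x3 = NOT 0 = 1
N2 = NOT x3 = NOT 0 = 1
N3 = x2 XNOR N2 = 1 XNOR 1 = 1
N5 = N2 NOR N3 = 1 NOR 1 = 0
N6 = x1 NOR N1 = 1 NOR 1 = 0
N7 = N1 AND N5 = 1 AND 0 = 0
N8 = N6 AND x4 = 0 AND 0 = 0
N12 = NOT N7 = NOT 0 = 1
N13 = N6 AND N12 = 0 AND 1 = 0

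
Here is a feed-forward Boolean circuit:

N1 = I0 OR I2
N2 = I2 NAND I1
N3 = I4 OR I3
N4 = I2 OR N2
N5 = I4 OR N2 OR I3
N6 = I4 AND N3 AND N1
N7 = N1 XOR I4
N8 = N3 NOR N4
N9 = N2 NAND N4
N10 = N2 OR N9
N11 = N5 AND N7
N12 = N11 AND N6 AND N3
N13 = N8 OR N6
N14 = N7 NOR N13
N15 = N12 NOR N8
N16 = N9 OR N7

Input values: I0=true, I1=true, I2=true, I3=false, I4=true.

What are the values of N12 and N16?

N12 = false; N16 = true

N1 = I0 OR I2 = true OR true = true
N2 = I2 NAND I1 = true NAND true = false
N3 = I4 OR I3 = true OR false = true
N4 = I2 OR N2 = true OR false = true
N5 = I4 OR N2 OR I3 = true OR false OR false = true
N6 = I4 AND N3 AND N1 = true AND true AND true = true
N7 = N1 XOR I4 = true XOR true = false
N9 = N2 NAND N4 = false NAND true = true
N11 = N5 AND N7 = true AND false = false
N12 = N11 AND N6 AND N3 = false AND true AND true = false
N16 = N9 OR N7 = true OR false = true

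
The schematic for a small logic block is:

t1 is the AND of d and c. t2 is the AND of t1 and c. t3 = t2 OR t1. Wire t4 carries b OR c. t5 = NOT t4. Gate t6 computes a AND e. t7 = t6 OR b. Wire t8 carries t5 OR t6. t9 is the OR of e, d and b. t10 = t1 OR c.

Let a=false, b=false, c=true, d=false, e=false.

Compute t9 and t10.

t9 = false, t10 = true

t1 = d AND c = false AND true = false
t9 = e OR d OR b = false OR false OR false = false
t10 = t1 OR c = false OR true = true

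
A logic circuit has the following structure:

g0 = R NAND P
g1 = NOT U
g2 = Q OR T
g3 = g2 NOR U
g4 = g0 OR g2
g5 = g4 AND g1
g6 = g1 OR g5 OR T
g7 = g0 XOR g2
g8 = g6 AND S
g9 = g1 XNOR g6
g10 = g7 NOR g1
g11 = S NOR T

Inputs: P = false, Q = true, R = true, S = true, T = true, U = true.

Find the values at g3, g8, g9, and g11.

g0 = R NAND P = true NAND false = true
g1 = NOT U = NOT true = false
g2 = Q OR T = true OR true = true
g3 = g2 NOR U = true NOR true = false
g4 = g0 OR g2 = true OR true = true
g5 = g4 AND g1 = true AND false = false
g6 = g1 OR g5 OR T = false OR false OR true = true
g8 = g6 AND S = true AND true = true
g9 = g1 XNOR g6 = false XNOR true = false
g11 = S NOR T = true NOR true = false

g3 = false, g8 = true, g9 = false, g11 = false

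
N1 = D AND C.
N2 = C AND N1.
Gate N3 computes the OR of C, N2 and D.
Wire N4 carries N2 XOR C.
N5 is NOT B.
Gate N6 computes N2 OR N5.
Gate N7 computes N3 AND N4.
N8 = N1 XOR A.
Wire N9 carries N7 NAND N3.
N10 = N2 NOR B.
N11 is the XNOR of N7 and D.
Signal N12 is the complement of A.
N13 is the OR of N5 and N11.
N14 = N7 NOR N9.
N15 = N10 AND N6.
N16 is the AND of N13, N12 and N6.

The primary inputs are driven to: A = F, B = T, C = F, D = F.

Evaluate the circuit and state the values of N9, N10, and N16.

N1 = D AND C = F AND F = F
N2 = C AND N1 = F AND F = F
N3 = C OR N2 OR D = F OR F OR F = F
N4 = N2 XOR C = F XOR F = F
N5 = NOT B = NOT T = F
N6 = N2 OR N5 = F OR F = F
N7 = N3 AND N4 = F AND F = F
N9 = N7 NAND N3 = F NAND F = T
N10 = N2 NOR B = F NOR T = F
N11 = N7 XNOR D = F XNOR F = T
N12 = NOT A = NOT F = T
N13 = N5 OR N11 = F OR T = T
N16 = N13 AND N12 AND N6 = T AND T AND F = F

N9 = T, N10 = F, N16 = F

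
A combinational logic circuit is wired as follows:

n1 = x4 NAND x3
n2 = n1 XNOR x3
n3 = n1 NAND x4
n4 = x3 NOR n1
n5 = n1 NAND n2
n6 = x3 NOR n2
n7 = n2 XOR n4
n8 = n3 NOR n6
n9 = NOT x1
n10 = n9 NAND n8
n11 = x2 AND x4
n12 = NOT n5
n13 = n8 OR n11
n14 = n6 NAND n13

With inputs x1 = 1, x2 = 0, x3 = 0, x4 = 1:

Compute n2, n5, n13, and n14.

n1 = x4 NAND x3 = 1 NAND 0 = 1
n2 = n1 XNOR x3 = 1 XNOR 0 = 0
n3 = n1 NAND x4 = 1 NAND 1 = 0
n5 = n1 NAND n2 = 1 NAND 0 = 1
n6 = x3 NOR n2 = 0 NOR 0 = 1
n8 = n3 NOR n6 = 0 NOR 1 = 0
n11 = x2 AND x4 = 0 AND 1 = 0
n13 = n8 OR n11 = 0 OR 0 = 0
n14 = n6 NAND n13 = 1 NAND 0 = 1

n2 = 0  n5 = 1  n13 = 0  n14 = 1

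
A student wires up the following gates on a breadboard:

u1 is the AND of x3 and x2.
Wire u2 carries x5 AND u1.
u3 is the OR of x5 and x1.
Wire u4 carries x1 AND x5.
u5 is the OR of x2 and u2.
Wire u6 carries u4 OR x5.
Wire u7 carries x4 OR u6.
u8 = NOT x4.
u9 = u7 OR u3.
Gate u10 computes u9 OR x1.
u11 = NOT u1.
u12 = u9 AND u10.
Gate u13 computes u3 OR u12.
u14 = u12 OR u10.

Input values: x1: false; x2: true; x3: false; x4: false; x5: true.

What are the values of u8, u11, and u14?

u8 = true, u11 = true, u14 = true

u1 = x3 AND x2 = false AND true = false
u3 = x5 OR x1 = true OR false = true
u4 = x1 AND x5 = false AND true = false
u6 = u4 OR x5 = false OR true = true
u7 = x4 OR u6 = false OR true = true
u8 = NOT x4 = NOT false = true
u9 = u7 OR u3 = true OR true = true
u10 = u9 OR x1 = true OR false = true
u11 = NOT u1 = NOT false = true
u12 = u9 AND u10 = true AND true = true
u14 = u12 OR u10 = true OR true = true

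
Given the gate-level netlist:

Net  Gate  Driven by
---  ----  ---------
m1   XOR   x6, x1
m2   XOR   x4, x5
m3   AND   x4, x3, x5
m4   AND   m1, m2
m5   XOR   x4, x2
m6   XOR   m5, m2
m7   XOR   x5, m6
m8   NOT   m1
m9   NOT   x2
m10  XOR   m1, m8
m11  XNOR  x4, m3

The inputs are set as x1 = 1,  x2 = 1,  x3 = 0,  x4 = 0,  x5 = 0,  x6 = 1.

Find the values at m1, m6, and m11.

m1 = x6 XOR x1 = 1 XOR 1 = 0
m2 = x4 XOR x5 = 0 XOR 0 = 0
m3 = x4 AND x3 AND x5 = 0 AND 0 AND 0 = 0
m5 = x4 XOR x2 = 0 XOR 1 = 1
m6 = m5 XOR m2 = 1 XOR 0 = 1
m11 = x4 XNOR m3 = 0 XNOR 0 = 1

m1 = 0; m6 = 1; m11 = 1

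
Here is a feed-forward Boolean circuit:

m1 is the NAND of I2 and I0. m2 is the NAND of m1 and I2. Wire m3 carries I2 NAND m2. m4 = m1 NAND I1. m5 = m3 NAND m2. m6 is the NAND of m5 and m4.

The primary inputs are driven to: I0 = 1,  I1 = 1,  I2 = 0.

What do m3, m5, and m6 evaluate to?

m1 = I2 NAND I0 = 0 NAND 1 = 1
m2 = m1 NAND I2 = 1 NAND 0 = 1
m3 = I2 NAND m2 = 0 NAND 1 = 1
m4 = m1 NAND I1 = 1 NAND 1 = 0
m5 = m3 NAND m2 = 1 NAND 1 = 0
m6 = m5 NAND m4 = 0 NAND 0 = 1

m3 = 1; m5 = 0; m6 = 1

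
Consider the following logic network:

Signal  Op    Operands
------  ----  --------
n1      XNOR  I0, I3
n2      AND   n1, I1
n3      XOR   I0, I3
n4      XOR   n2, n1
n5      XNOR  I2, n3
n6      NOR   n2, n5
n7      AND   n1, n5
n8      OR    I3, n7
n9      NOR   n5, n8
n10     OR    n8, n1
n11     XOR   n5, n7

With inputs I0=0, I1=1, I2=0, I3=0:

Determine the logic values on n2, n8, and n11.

n2 = 1  n8 = 1  n11 = 0

n1 = I0 XNOR I3 = 0 XNOR 0 = 1
n2 = n1 AND I1 = 1 AND 1 = 1
n3 = I0 XOR I3 = 0 XOR 0 = 0
n5 = I2 XNOR n3 = 0 XNOR 0 = 1
n7 = n1 AND n5 = 1 AND 1 = 1
n8 = I3 OR n7 = 0 OR 1 = 1
n11 = n5 XOR n7 = 1 XOR 1 = 0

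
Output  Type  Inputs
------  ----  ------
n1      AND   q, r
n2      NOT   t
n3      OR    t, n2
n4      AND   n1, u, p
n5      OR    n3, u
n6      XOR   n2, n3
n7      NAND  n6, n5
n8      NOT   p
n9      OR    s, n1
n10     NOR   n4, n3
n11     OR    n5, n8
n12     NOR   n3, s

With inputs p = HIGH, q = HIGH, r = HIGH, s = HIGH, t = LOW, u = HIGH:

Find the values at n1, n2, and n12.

n1 = q AND r = HIGH AND HIGH = HIGH
n2 = NOT t = NOT LOW = HIGH
n3 = t OR n2 = LOW OR HIGH = HIGH
n12 = n3 NOR s = HIGH NOR HIGH = LOW

n1 = HIGH, n2 = HIGH, n12 = LOW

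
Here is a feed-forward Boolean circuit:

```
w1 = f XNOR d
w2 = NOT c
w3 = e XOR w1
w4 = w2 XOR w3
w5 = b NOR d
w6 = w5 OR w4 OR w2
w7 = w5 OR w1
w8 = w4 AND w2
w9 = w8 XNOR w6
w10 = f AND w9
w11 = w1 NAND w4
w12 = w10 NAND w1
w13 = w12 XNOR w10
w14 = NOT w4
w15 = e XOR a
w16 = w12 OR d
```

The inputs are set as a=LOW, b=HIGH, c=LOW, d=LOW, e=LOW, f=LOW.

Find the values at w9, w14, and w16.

w9 = LOW, w14 = HIGH, w16 = HIGH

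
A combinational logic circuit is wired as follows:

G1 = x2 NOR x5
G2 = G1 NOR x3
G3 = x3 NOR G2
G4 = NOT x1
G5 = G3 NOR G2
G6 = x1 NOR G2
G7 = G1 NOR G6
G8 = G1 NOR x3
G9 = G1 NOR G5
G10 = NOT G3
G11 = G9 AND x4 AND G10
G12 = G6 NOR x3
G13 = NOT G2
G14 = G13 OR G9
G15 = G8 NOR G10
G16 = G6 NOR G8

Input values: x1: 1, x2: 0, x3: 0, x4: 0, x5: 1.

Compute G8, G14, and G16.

G1 = x2 NOR x5 = 0 NOR 1 = 0
G2 = G1 NOR x3 = 0 NOR 0 = 1
G3 = x3 NOR G2 = 0 NOR 1 = 0
G5 = G3 NOR G2 = 0 NOR 1 = 0
G6 = x1 NOR G2 = 1 NOR 1 = 0
G8 = G1 NOR x3 = 0 NOR 0 = 1
G9 = G1 NOR G5 = 0 NOR 0 = 1
G13 = NOT G2 = NOT 1 = 0
G14 = G13 OR G9 = 0 OR 1 = 1
G16 = G6 NOR G8 = 0 NOR 1 = 0

G8 = 1; G14 = 1; G16 = 0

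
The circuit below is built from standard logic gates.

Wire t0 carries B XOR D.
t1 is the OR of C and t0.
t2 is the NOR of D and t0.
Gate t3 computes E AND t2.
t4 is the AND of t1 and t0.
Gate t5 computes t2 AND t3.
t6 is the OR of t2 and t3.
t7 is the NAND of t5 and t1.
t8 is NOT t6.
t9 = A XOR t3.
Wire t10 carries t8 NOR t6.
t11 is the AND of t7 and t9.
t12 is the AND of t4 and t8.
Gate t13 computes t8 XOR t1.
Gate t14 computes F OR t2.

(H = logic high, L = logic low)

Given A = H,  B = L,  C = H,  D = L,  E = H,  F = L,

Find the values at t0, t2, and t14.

t0 = B XOR D = L XOR L = L
t2 = D NOR t0 = L NOR L = H
t14 = F OR t2 = L OR H = H

t0 = L, t2 = H, t14 = H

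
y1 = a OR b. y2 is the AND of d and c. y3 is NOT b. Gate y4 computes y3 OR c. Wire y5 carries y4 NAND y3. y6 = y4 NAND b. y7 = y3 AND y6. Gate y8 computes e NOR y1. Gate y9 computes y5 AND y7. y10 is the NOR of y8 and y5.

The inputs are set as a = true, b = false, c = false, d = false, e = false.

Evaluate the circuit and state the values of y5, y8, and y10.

y5 = false, y8 = false, y10 = true

y1 = a OR b = true OR false = true
y3 = NOT b = NOT false = true
y4 = y3 OR c = true OR false = true
y5 = y4 NAND y3 = true NAND true = false
y8 = e NOR y1 = false NOR true = false
y10 = y8 NOR y5 = false NOR false = true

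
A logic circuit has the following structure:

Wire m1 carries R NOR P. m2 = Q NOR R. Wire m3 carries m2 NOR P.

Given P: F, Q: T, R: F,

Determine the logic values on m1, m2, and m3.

m1 = T, m2 = F, m3 = T

m1 = R NOR P = F NOR F = T
m2 = Q NOR R = T NOR F = F
m3 = m2 NOR P = F NOR F = T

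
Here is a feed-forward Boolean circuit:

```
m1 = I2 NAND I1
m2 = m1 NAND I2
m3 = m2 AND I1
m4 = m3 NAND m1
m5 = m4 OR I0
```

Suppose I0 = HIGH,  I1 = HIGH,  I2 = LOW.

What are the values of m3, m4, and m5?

m1 = I2 NAND I1 = LOW NAND HIGH = HIGH
m2 = m1 NAND I2 = HIGH NAND LOW = HIGH
m3 = m2 AND I1 = HIGH AND HIGH = HIGH
m4 = m3 NAND m1 = HIGH NAND HIGH = LOW
m5 = m4 OR I0 = LOW OR HIGH = HIGH

m3 = HIGH  m4 = LOW  m5 = HIGH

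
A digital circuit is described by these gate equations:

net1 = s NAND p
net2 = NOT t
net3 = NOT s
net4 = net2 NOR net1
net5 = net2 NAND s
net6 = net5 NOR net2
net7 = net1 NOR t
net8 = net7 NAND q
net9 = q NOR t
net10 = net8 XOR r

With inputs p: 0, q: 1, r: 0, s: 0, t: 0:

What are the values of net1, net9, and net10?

net1 = 1, net9 = 0, net10 = 1

net1 = s NAND p = 0 NAND 0 = 1
net7 = net1 NOR t = 1 NOR 0 = 0
net8 = net7 NAND q = 0 NAND 1 = 1
net9 = q NOR t = 1 NOR 0 = 0
net10 = net8 XOR r = 1 XOR 0 = 1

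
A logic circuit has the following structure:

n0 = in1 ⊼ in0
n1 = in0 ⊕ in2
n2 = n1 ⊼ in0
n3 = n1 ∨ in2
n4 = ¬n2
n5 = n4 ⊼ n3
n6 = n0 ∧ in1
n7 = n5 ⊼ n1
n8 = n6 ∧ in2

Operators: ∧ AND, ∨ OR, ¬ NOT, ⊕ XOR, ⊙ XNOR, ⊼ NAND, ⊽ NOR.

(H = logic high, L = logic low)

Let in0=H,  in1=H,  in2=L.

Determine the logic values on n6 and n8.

n6 = L, n8 = L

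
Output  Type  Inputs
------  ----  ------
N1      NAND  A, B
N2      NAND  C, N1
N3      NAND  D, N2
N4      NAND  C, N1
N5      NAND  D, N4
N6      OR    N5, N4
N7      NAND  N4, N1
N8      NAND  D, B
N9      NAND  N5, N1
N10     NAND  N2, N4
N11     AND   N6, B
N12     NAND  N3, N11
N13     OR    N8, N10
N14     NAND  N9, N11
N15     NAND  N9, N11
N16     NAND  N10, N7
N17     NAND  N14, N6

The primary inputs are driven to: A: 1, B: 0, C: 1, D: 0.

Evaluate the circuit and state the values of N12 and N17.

N1 = A NAND B = 1 NAND 0 = 1
N2 = C NAND N1 = 1 NAND 1 = 0
N3 = D NAND N2 = 0 NAND 0 = 1
N4 = C NAND N1 = 1 NAND 1 = 0
N5 = D NAND N4 = 0 NAND 0 = 1
N6 = N5 OR N4 = 1 OR 0 = 1
N9 = N5 NAND N1 = 1 NAND 1 = 0
N11 = N6 AND B = 1 AND 0 = 0
N12 = N3 NAND N11 = 1 NAND 0 = 1
N14 = N9 NAND N11 = 0 NAND 0 = 1
N17 = N14 NAND N6 = 1 NAND 1 = 0

N12 = 1, N17 = 0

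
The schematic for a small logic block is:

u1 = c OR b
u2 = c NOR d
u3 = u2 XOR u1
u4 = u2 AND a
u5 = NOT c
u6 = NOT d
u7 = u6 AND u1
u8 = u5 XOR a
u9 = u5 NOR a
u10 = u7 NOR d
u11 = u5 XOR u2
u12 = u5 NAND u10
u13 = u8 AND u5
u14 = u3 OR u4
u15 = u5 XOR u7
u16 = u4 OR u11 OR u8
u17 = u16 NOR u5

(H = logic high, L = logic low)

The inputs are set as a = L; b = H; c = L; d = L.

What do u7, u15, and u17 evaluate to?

u7 = H, u15 = L, u17 = L

u1 = c OR b = L OR H = H
u2 = c NOR d = L NOR L = H
u4 = u2 AND a = H AND L = L
u5 = NOT c = NOT L = H
u6 = NOT d = NOT L = H
u7 = u6 AND u1 = H AND H = H
u8 = u5 XOR a = H XOR L = H
u11 = u5 XOR u2 = H XOR H = L
u15 = u5 XOR u7 = H XOR H = L
u16 = u4 OR u11 OR u8 = L OR L OR H = H
u17 = u16 NOR u5 = H NOR H = L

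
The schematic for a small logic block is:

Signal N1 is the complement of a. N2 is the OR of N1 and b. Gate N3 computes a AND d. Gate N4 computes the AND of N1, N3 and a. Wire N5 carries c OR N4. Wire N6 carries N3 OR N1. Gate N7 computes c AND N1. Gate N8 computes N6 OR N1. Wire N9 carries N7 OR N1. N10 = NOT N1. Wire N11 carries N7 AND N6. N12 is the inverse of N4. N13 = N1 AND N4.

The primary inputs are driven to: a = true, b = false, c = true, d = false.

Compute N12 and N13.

N1 = NOT a = NOT true = false
N3 = a AND d = true AND false = false
N4 = N1 AND N3 AND a = false AND false AND true = false
N12 = NOT N4 = NOT false = true
N13 = N1 AND N4 = false AND false = false

N12 = true; N13 = false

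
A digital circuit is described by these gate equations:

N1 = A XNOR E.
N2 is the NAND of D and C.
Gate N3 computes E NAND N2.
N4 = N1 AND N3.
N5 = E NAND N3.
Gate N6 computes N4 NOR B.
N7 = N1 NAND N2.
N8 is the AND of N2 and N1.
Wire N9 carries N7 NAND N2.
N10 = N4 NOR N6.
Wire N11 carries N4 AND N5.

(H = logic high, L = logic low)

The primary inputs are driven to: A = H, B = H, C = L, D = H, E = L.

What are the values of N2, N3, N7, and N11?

N2 = H, N3 = H, N7 = H, N11 = L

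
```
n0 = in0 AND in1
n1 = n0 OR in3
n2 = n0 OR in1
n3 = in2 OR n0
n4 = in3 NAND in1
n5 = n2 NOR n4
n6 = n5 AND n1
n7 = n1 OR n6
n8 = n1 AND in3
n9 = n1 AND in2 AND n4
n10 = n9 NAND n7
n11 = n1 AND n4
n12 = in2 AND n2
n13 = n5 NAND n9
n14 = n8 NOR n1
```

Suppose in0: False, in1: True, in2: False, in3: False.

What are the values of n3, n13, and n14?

n3 = False, n13 = True, n14 = True

n0 = in0 AND in1 = False AND True = False
n1 = n0 OR in3 = False OR False = False
n2 = n0 OR in1 = False OR True = True
n3 = in2 OR n0 = False OR False = False
n4 = in3 NAND in1 = False NAND True = True
n5 = n2 NOR n4 = True NOR True = False
n8 = n1 AND in3 = False AND False = False
n9 = n1 AND in2 AND n4 = False AND False AND True = False
n13 = n5 NAND n9 = False NAND False = True
n14 = n8 NOR n1 = False NOR False = True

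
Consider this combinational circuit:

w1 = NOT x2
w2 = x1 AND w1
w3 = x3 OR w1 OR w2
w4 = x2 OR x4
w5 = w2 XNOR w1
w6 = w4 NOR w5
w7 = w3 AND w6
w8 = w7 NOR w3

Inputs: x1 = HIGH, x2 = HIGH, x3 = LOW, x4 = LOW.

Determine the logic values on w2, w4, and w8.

w2 = LOW, w4 = HIGH, w8 = HIGH

w1 = NOT x2 = NOT HIGH = LOW
w2 = x1 AND w1 = HIGH AND LOW = LOW
w3 = x3 OR w1 OR w2 = LOW OR LOW OR LOW = LOW
w4 = x2 OR x4 = HIGH OR LOW = HIGH
w5 = w2 XNOR w1 = LOW XNOR LOW = HIGH
w6 = w4 NOR w5 = HIGH NOR HIGH = LOW
w7 = w3 AND w6 = LOW AND LOW = LOW
w8 = w7 NOR w3 = LOW NOR LOW = HIGH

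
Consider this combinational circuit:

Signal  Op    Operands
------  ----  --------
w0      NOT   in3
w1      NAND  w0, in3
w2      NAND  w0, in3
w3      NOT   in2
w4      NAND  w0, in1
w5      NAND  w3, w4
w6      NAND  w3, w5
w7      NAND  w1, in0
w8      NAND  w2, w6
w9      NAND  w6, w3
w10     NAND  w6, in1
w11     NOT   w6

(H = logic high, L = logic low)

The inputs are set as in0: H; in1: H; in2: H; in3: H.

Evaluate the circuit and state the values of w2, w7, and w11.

w2 = H, w7 = L, w11 = L

w0 = NOT in3 = NOT H = L
w1 = w0 NAND in3 = L NAND H = H
w2 = w0 NAND in3 = L NAND H = H
w3 = NOT in2 = NOT H = L
w4 = w0 NAND in1 = L NAND H = H
w5 = w3 NAND w4 = L NAND H = H
w6 = w3 NAND w5 = L NAND H = H
w7 = w1 NAND in0 = H NAND H = L
w11 = NOT w6 = NOT H = L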